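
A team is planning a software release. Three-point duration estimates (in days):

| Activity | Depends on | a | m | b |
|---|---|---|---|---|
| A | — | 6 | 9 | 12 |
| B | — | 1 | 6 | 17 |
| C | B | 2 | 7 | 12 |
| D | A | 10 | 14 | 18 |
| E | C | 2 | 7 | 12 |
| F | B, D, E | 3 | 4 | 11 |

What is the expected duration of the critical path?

28 days

te_A = (6 + 4·9 + 12)/6 = 54/6 = 9
te_B = (1 + 4·6 + 17)/6 = 42/6 = 7
te_C = (2 + 4·7 + 12)/6 = 42/6 = 7
te_D = (10 + 4·14 + 18)/6 = 84/6 = 14
te_E = (2 + 4·7 + 12)/6 = 42/6 = 7
te_F = (3 + 4·4 + 11)/6 = 30/6 = 5

Forward pass:
ES_A = 0; EF_A = 9
ES_B = 0; EF_B = 7
ES_C = 7; EF_C = 7+7 = 14
ES_D = 9; EF_D = 9+14 = 23
ES_E = 14; EF_E = 14+7 = 21
ES_F = max(EF_B=7, EF_D=23, EF_E=21) = 23; EF_F = 23+5 = 28
Expected project duration μ = 28 days. Critical path: A → D → F.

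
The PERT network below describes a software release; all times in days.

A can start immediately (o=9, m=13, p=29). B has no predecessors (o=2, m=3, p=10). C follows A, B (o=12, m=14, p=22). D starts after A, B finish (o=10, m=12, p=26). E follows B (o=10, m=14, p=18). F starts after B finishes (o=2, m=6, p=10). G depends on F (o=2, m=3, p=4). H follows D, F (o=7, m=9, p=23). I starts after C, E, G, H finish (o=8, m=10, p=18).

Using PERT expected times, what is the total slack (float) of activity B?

te_A = (9 + 4·13 + 29)/6 = 90/6 = 15
te_B = (2 + 4·3 + 10)/6 = 24/6 = 4
te_C = (12 + 4·14 + 22)/6 = 90/6 = 15
te_D = (10 + 4·12 + 26)/6 = 84/6 = 14
te_E = (10 + 4·14 + 18)/6 = 84/6 = 14
te_F = (2 + 4·6 + 10)/6 = 36/6 = 6
te_G = (2 + 4·3 + 4)/6 = 18/6 = 3
te_H = (7 + 4·9 + 23)/6 = 66/6 = 11
te_I = (8 + 4·10 + 18)/6 = 66/6 = 11

Forward pass:
ES_A = 0; EF_A = 15
ES_B = 0; EF_B = 4
ES_C = max(EF_A=15, EF_B=4) = 15; EF_C = 15+15 = 30
ES_D = max(EF_A=15, EF_B=4) = 15; EF_D = 15+14 = 29
ES_E = 4; EF_E = 4+14 = 18
ES_F = 4; EF_F = 4+6 = 10
ES_G = 10; EF_G = 10+3 = 13
ES_H = max(EF_D=29, EF_F=10) = 29; EF_H = 29+11 = 40
ES_I = max(EF_C=30, EF_E=18, EF_G=13, EF_H=40) = 40; EF_I = 40+11 = 51
Expected project duration μ = 51 days. Critical path: A → D → H → I.

Backward pass:
LF_I = 51; LS_I = 51−11 = 40
LF_H = LS_I = 40; LS_H = 40−11 = 29
LF_G = LS_I = 40; LS_G = 40−3 = 37
LF_F = min(LS_G=37, LS_H=29) = 29; LS_F = 29−6 = 23
LF_E = LS_I = 40; LS_E = 40−14 = 26
LF_D = LS_H = 29; LS_D = 29−14 = 15
LF_C = LS_I = 40; LS_C = 40−15 = 25
LF_B = min(LS_C=25, LS_D=15, LS_E=26, LS_F=23) = 15; LS_B = 15−4 = 11
LF_A = min(LS_C=25, LS_D=15) = 15; LS_A = 15−15 = 0
Slack_B = LS_B − ES_B = 11 − 0 = 11

11 days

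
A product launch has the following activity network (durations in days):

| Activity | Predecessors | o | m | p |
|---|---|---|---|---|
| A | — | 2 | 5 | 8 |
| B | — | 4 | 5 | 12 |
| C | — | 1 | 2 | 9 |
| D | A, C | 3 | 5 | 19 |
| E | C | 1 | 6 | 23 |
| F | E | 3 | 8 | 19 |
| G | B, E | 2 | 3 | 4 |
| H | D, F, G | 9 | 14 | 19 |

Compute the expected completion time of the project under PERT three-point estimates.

34 days

te_A = (2 + 4·5 + 8)/6 = 30/6 = 5
te_B = (4 + 4·5 + 12)/6 = 36/6 = 6
te_C = (1 + 4·2 + 9)/6 = 18/6 = 3
te_D = (3 + 4·5 + 19)/6 = 42/6 = 7
te_E = (1 + 4·6 + 23)/6 = 48/6 = 8
te_F = (3 + 4·8 + 19)/6 = 54/6 = 9
te_G = (2 + 4·3 + 4)/6 = 18/6 = 3
te_H = (9 + 4·14 + 19)/6 = 84/6 = 14

Forward pass:
ES_A = 0; EF_A = 5
ES_B = 0; EF_B = 6
ES_C = 0; EF_C = 3
ES_D = max(EF_A=5, EF_C=3) = 5; EF_D = 5+7 = 12
ES_E = 3; EF_E = 3+8 = 11
ES_F = 11; EF_F = 11+9 = 20
ES_G = max(EF_B=6, EF_E=11) = 11; EF_G = 11+3 = 14
ES_H = max(EF_D=12, EF_F=20, EF_G=14) = 20; EF_H = 20+14 = 34
Expected project duration μ = 34 days. Critical path: C → E → F → H.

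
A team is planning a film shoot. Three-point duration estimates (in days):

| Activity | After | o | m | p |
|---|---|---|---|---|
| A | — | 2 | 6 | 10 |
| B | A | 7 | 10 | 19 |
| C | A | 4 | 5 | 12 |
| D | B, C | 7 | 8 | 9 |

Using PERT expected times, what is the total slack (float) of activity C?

te_A = (2 + 4·6 + 10)/6 = 36/6 = 6
te_B = (7 + 4·10 + 19)/6 = 66/6 = 11
te_C = (4 + 4·5 + 12)/6 = 36/6 = 6
te_D = (7 + 4·8 + 9)/6 = 48/6 = 8

Forward pass:
ES_A = 0; EF_A = 6
ES_B = 6; EF_B = 6+11 = 17
ES_C = 6; EF_C = 6+6 = 12
ES_D = max(EF_B=17, EF_C=12) = 17; EF_D = 17+8 = 25
Expected project duration μ = 25 days. Critical path: A → B → D.

Backward pass:
LF_D = 25; LS_D = 25−8 = 17
LF_C = LS_D = 17; LS_C = 17−6 = 11
LF_B = LS_D = 17; LS_B = 17−11 = 6
LF_A = min(LS_B=6, LS_C=11) = 6; LS_A = 6−6 = 0
Slack_C = LS_C − ES_C = 11 − 6 = 5

5 days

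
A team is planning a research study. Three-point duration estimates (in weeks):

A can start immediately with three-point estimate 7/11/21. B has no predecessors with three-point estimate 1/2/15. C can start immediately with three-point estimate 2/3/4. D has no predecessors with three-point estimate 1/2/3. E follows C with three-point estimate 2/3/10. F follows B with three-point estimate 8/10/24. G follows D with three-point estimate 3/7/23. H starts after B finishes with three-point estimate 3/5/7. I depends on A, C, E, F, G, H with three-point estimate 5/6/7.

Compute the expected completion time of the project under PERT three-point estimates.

te_A = (7 + 4·11 + 21)/6 = 72/6 = 12
te_B = (1 + 4·2 + 15)/6 = 24/6 = 4
te_C = (2 + 4·3 + 4)/6 = 18/6 = 3
te_D = (1 + 4·2 + 3)/6 = 12/6 = 2
te_E = (2 + 4·3 + 10)/6 = 24/6 = 4
te_F = (8 + 4·10 + 24)/6 = 72/6 = 12
te_G = (3 + 4·7 + 23)/6 = 54/6 = 9
te_H = (3 + 4·5 + 7)/6 = 30/6 = 5
te_I = (5 + 4·6 + 7)/6 = 36/6 = 6

Forward pass:
ES_A = 0; EF_A = 12
ES_B = 0; EF_B = 4
ES_C = 0; EF_C = 3
ES_D = 0; EF_D = 2
ES_E = 3; EF_E = 3+4 = 7
ES_F = 4; EF_F = 4+12 = 16
ES_G = 2; EF_G = 2+9 = 11
ES_H = 4; EF_H = 4+5 = 9
ES_I = max(EF_A=12, EF_C=3, EF_E=7, EF_F=16, EF_G=11, EF_H=9) = 16; EF_I = 16+6 = 22
Expected project duration μ = 22 weeks. Critical path: B → F → I.

22 weeks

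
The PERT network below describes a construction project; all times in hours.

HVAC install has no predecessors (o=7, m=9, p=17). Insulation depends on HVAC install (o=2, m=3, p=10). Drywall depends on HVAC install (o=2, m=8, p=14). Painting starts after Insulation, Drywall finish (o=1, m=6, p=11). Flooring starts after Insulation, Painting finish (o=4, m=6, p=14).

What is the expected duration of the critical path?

te_HVAC install = (7 + 4·9 + 17)/6 = 60/6 = 10
te_Insulation = (2 + 4·3 + 10)/6 = 24/6 = 4
te_Drywall = (2 + 4·8 + 14)/6 = 48/6 = 8
te_Painting = (1 + 4·6 + 11)/6 = 36/6 = 6
te_Flooring = (4 + 4·6 + 14)/6 = 42/6 = 7

Forward pass:
ES_HVAC install = 0; EF_HVAC install = 10
ES_Insulation = 10; EF_Insulation = 10+4 = 14
ES_Drywall = 10; EF_Drywall = 10+8 = 18
ES_Painting = max(EF_Insulation=14, EF_Drywall=18) = 18; EF_Painting = 18+6 = 24
ES_Flooring = max(EF_Insulation=14, EF_Painting=24) = 24; EF_Flooring = 24+7 = 31
Expected project duration μ = 31 hours. Critical path: HVAC install → Drywall → Painting → Flooring.

31 hours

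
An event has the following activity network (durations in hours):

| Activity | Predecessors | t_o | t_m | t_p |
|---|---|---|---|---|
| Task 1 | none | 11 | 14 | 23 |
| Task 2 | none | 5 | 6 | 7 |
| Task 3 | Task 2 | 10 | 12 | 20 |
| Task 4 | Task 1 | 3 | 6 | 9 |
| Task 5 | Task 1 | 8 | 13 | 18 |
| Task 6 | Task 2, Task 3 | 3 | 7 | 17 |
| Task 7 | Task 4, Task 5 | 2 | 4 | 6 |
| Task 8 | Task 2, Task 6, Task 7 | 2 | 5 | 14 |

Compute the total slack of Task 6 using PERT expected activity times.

te_Task 1 = (11 + 4·14 + 23)/6 = 90/6 = 15
te_Task 2 = (5 + 4·6 + 7)/6 = 36/6 = 6
te_Task 3 = (10 + 4·12 + 20)/6 = 78/6 = 13
te_Task 4 = (3 + 4·6 + 9)/6 = 36/6 = 6
te_Task 5 = (8 + 4·13 + 18)/6 = 78/6 = 13
te_Task 6 = (3 + 4·7 + 17)/6 = 48/6 = 8
te_Task 7 = (2 + 4·4 + 6)/6 = 24/6 = 4
te_Task 8 = (2 + 4·5 + 14)/6 = 36/6 = 6

Forward pass:
ES_Task 1 = 0; EF_Task 1 = 15
ES_Task 2 = 0; EF_Task 2 = 6
ES_Task 3 = 6; EF_Task 3 = 6+13 = 19
ES_Task 4 = 15; EF_Task 4 = 15+6 = 21
ES_Task 5 = 15; EF_Task 5 = 15+13 = 28
ES_Task 6 = max(EF_Task 2=6, EF_Task 3=19) = 19; EF_Task 6 = 19+8 = 27
ES_Task 7 = max(EF_Task 4=21, EF_Task 5=28) = 28; EF_Task 7 = 28+4 = 32
ES_Task 8 = max(EF_Task 2=6, EF_Task 6=27, EF_Task 7=32) = 32; EF_Task 8 = 32+6 = 38
Expected project duration μ = 38 hours. Critical path: Task 1 → Task 5 → Task 7 → Task 8.

Backward pass:
LF_Task 8 = 38; LS_Task 8 = 38−6 = 32
LF_Task 7 = LS_Task 8 = 32; LS_Task 7 = 32−4 = 28
LF_Task 6 = LS_Task 8 = 32; LS_Task 6 = 32−8 = 24
LF_Task 5 = LS_Task 7 = 28; LS_Task 5 = 28−13 = 15
LF_Task 4 = LS_Task 7 = 28; LS_Task 4 = 28−6 = 22
LF_Task 3 = LS_Task 6 = 24; LS_Task 3 = 24−13 = 11
LF_Task 2 = min(LS_Task 3=11, LS_Task 6=24, LS_Task 8=32) = 11; LS_Task 2 = 11−6 = 5
LF_Task 1 = min(LS_Task 4=22, LS_Task 5=15) = 15; LS_Task 1 = 15−15 = 0
Slack_Task 6 = LS_Task 6 − ES_Task 6 = 24 − 19 = 5

5 hours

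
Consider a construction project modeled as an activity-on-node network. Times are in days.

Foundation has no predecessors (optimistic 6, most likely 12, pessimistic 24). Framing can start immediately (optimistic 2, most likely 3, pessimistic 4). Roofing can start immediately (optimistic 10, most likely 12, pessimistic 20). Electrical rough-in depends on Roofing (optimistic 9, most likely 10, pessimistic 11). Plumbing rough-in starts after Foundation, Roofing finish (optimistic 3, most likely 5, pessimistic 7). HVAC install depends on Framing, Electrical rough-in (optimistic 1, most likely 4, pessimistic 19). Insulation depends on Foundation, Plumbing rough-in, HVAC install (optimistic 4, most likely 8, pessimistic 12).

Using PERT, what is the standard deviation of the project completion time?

3.70 days

te_Foundation = (6 + 4·12 + 24)/6 = 78/6 = 13; σ²_Foundation = ((24−6)/6)² = 9.000
te_Framing = (2 + 4·3 + 4)/6 = 18/6 = 3; σ²_Framing = ((4−2)/6)² = 0.111
te_Roofing = (10 + 4·12 + 20)/6 = 78/6 = 13; σ²_Roofing = ((20−10)/6)² = 2.778
te_Electrical rough-in = (9 + 4·10 + 11)/6 = 60/6 = 10; σ²_Electrical rough-in = ((11−9)/6)² = 0.111
te_Plumbing rough-in = (3 + 4·5 + 7)/6 = 30/6 = 5; σ²_Plumbing rough-in = ((7−3)/6)² = 0.444
te_HVAC install = (1 + 4·4 + 19)/6 = 36/6 = 6; σ²_HVAC install = ((19−1)/6)² = 9.000
te_Insulation = (4 + 4·8 + 12)/6 = 48/6 = 8; σ²_Insulation = ((12−4)/6)² = 1.778

Forward pass:
ES_Foundation = 0; EF_Foundation = 13
ES_Framing = 0; EF_Framing = 3
ES_Roofing = 0; EF_Roofing = 13
ES_Electrical rough-in = 13; EF_Electrical rough-in = 13+10 = 23
ES_Plumbing rough-in = max(EF_Foundation=13, EF_Roofing=13) = 13; EF_Plumbing rough-in = 13+5 = 18
ES_HVAC install = max(EF_Framing=3, EF_Electrical rough-in=23) = 23; EF_HVAC install = 23+6 = 29
ES_Insulation = max(EF_Foundation=13, EF_Plumbing rough-in=18, EF_HVAC install=29) = 29; EF_Insulation = 29+8 = 37
Expected project duration μ = 37 days. Critical path: Roofing → Electrical rough-in → HVAC install → Insulation.

Variance along critical path = 2.778 + 0.111 + 9.000 + 1.778 = 13.667
σ = √13.667 = 3.697 days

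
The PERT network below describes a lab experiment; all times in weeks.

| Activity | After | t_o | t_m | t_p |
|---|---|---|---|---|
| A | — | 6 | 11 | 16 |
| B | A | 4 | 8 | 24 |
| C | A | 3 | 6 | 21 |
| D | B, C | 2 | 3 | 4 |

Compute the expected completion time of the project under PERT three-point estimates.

24 weeks

te_A = (6 + 4·11 + 16)/6 = 66/6 = 11
te_B = (4 + 4·8 + 24)/6 = 60/6 = 10
te_C = (3 + 4·6 + 21)/6 = 48/6 = 8
te_D = (2 + 4·3 + 4)/6 = 18/6 = 3

Forward pass:
ES_A = 0; EF_A = 11
ES_B = 11; EF_B = 11+10 = 21
ES_C = 11; EF_C = 11+8 = 19
ES_D = max(EF_B=21, EF_C=19) = 21; EF_D = 21+3 = 24
Expected project duration μ = 24 weeks. Critical path: A → B → D.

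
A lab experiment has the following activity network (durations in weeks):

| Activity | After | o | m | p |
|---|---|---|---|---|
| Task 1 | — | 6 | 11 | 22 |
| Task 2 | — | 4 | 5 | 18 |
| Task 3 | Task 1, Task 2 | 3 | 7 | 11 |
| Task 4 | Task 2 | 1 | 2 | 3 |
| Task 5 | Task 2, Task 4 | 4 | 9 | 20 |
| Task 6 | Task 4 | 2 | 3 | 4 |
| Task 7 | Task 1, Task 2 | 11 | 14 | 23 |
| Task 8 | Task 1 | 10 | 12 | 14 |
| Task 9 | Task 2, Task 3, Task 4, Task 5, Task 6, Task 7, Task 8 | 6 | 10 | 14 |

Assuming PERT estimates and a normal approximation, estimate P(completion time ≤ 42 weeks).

te_Task 1 = (6 + 4·11 + 22)/6 = 72/6 = 12; σ²_Task 1 = ((22−6)/6)² = 7.111
te_Task 2 = (4 + 4·5 + 18)/6 = 42/6 = 7; σ²_Task 2 = ((18−4)/6)² = 5.444
te_Task 3 = (3 + 4·7 + 11)/6 = 42/6 = 7; σ²_Task 3 = ((11−3)/6)² = 1.778
te_Task 4 = (1 + 4·2 + 3)/6 = 12/6 = 2; σ²_Task 4 = ((3−1)/6)² = 0.111
te_Task 5 = (4 + 4·9 + 20)/6 = 60/6 = 10; σ²_Task 5 = ((20−4)/6)² = 7.111
te_Task 6 = (2 + 4·3 + 4)/6 = 18/6 = 3; σ²_Task 6 = ((4−2)/6)² = 0.111
te_Task 7 = (11 + 4·14 + 23)/6 = 90/6 = 15; σ²_Task 7 = ((23−11)/6)² = 4.000
te_Task 8 = (10 + 4·12 + 14)/6 = 72/6 = 12; σ²_Task 8 = ((14−10)/6)² = 0.444
te_Task 9 = (6 + 4·10 + 14)/6 = 60/6 = 10; σ²_Task 9 = ((14−6)/6)² = 1.778

Forward pass:
ES_Task 1 = 0; EF_Task 1 = 12
ES_Task 2 = 0; EF_Task 2 = 7
ES_Task 3 = max(EF_Task 1=12, EF_Task 2=7) = 12; EF_Task 3 = 12+7 = 19
ES_Task 4 = 7; EF_Task 4 = 7+2 = 9
ES_Task 5 = max(EF_Task 2=7, EF_Task 4=9) = 9; EF_Task 5 = 9+10 = 19
ES_Task 6 = 9; EF_Task 6 = 9+3 = 12
ES_Task 7 = max(EF_Task 1=12, EF_Task 2=7) = 12; EF_Task 7 = 12+15 = 27
ES_Task 8 = 12; EF_Task 8 = 12+12 = 24
ES_Task 9 = max(EF_Task 2=7, EF_Task 3=19, EF_Task 4=9, EF_Task 5=19, EF_Task 6=12, EF_Task 7=27, EF_Task 8=24) = 27; EF_Task 9 = 27+10 = 37
Expected project duration μ = 37 weeks. Critical path: Task 1 → Task 7 → Task 9.

Variance along critical path = 7.111 + 4.000 + 1.778 = 12.889; σ = √12.889 = 3.590 weeks.
Z = (42 − 37) / 3.590 = 1.393
P(T ≤ 42) = Φ(1.393) ≈ 0.918

0.918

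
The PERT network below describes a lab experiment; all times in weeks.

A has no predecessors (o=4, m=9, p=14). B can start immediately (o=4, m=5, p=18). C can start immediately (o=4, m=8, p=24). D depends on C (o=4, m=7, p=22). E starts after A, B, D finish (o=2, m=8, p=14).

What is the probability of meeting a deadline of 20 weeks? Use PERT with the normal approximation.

0.077

te_A = (4 + 4·9 + 14)/6 = 54/6 = 9; σ²_A = ((14−4)/6)² = 2.778
te_B = (4 + 4·5 + 18)/6 = 42/6 = 7; σ²_B = ((18−4)/6)² = 5.444
te_C = (4 + 4·8 + 24)/6 = 60/6 = 10; σ²_C = ((24−4)/6)² = 11.111
te_D = (4 + 4·7 + 22)/6 = 54/6 = 9; σ²_D = ((22−4)/6)² = 9.000
te_E = (2 + 4·8 + 14)/6 = 48/6 = 8; σ²_E = ((14−2)/6)² = 4.000

Forward pass:
ES_A = 0; EF_A = 9
ES_B = 0; EF_B = 7
ES_C = 0; EF_C = 10
ES_D = 10; EF_D = 10+9 = 19
ES_E = max(EF_A=9, EF_B=7, EF_D=19) = 19; EF_E = 19+8 = 27
Expected project duration μ = 27 weeks. Critical path: C → D → E.

Variance along critical path = 11.111 + 9.000 + 4.000 = 24.111; σ = √24.111 = 4.910 weeks.
Z = (20 − 27) / 4.910 = -1.426
P(T ≤ 20) = Φ(-1.426) ≈ 0.077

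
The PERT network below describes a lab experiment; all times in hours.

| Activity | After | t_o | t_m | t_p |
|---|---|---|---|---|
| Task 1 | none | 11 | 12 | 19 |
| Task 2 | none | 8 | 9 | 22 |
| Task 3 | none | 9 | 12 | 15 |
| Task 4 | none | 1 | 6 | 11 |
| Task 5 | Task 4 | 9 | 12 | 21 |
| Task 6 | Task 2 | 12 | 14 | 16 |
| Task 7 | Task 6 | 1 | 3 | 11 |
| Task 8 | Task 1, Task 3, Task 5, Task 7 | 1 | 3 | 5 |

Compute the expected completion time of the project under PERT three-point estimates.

te_Task 1 = (11 + 4·12 + 19)/6 = 78/6 = 13
te_Task 2 = (8 + 4·9 + 22)/6 = 66/6 = 11
te_Task 3 = (9 + 4·12 + 15)/6 = 72/6 = 12
te_Task 4 = (1 + 4·6 + 11)/6 = 36/6 = 6
te_Task 5 = (9 + 4·12 + 21)/6 = 78/6 = 13
te_Task 6 = (12 + 4·14 + 16)/6 = 84/6 = 14
te_Task 7 = (1 + 4·3 + 11)/6 = 24/6 = 4
te_Task 8 = (1 + 4·3 + 5)/6 = 18/6 = 3

Forward pass:
ES_Task 1 = 0; EF_Task 1 = 13
ES_Task 2 = 0; EF_Task 2 = 11
ES_Task 3 = 0; EF_Task 3 = 12
ES_Task 4 = 0; EF_Task 4 = 6
ES_Task 5 = 6; EF_Task 5 = 6+13 = 19
ES_Task 6 = 11; EF_Task 6 = 11+14 = 25
ES_Task 7 = 25; EF_Task 7 = 25+4 = 29
ES_Task 8 = max(EF_Task 1=13, EF_Task 3=12, EF_Task 5=19, EF_Task 7=29) = 29; EF_Task 8 = 29+3 = 32
Expected project duration μ = 32 hours. Critical path: Task 2 → Task 6 → Task 7 → Task 8.

32 hours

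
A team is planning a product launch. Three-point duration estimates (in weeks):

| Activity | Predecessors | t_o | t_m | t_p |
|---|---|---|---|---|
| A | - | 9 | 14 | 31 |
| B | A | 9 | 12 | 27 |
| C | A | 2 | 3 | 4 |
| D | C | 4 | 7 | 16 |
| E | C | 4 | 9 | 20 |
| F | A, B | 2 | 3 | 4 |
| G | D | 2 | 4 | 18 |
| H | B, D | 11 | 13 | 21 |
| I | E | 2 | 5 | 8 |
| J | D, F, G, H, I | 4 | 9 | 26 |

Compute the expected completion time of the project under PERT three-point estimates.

te_A = (9 + 4·14 + 31)/6 = 96/6 = 16
te_B = (9 + 4·12 + 27)/6 = 84/6 = 14
te_C = (2 + 4·3 + 4)/6 = 18/6 = 3
te_D = (4 + 4·7 + 16)/6 = 48/6 = 8
te_E = (4 + 4·9 + 20)/6 = 60/6 = 10
te_F = (2 + 4·3 + 4)/6 = 18/6 = 3
te_G = (2 + 4·4 + 18)/6 = 36/6 = 6
te_H = (11 + 4·13 + 21)/6 = 84/6 = 14
te_I = (2 + 4·5 + 8)/6 = 30/6 = 5
te_J = (4 + 4·9 + 26)/6 = 66/6 = 11

Forward pass:
ES_A = 0; EF_A = 16
ES_B = 16; EF_B = 16+14 = 30
ES_C = 16; EF_C = 16+3 = 19
ES_D = 19; EF_D = 19+8 = 27
ES_E = 19; EF_E = 19+10 = 29
ES_F = max(EF_A=16, EF_B=30) = 30; EF_F = 30+3 = 33
ES_G = 27; EF_G = 27+6 = 33
ES_H = max(EF_B=30, EF_D=27) = 30; EF_H = 30+14 = 44
ES_I = 29; EF_I = 29+5 = 34
ES_J = max(EF_D=27, EF_F=33, EF_G=33, EF_H=44, EF_I=34) = 44; EF_J = 44+11 = 55
Expected project duration μ = 55 weeks. Critical path: A → B → H → J.

55 weeks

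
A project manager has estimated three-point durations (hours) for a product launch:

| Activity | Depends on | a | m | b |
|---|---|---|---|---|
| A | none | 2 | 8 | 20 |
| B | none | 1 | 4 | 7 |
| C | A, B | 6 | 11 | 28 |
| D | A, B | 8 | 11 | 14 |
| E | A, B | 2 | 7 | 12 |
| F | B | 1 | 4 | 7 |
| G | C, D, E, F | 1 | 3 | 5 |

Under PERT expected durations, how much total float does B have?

te_A = (2 + 4·8 + 20)/6 = 54/6 = 9
te_B = (1 + 4·4 + 7)/6 = 24/6 = 4
te_C = (6 + 4·11 + 28)/6 = 78/6 = 13
te_D = (8 + 4·11 + 14)/6 = 66/6 = 11
te_E = (2 + 4·7 + 12)/6 = 42/6 = 7
te_F = (1 + 4·4 + 7)/6 = 24/6 = 4
te_G = (1 + 4·3 + 5)/6 = 18/6 = 3

Forward pass:
ES_A = 0; EF_A = 9
ES_B = 0; EF_B = 4
ES_C = max(EF_A=9, EF_B=4) = 9; EF_C = 9+13 = 22
ES_D = max(EF_A=9, EF_B=4) = 9; EF_D = 9+11 = 20
ES_E = max(EF_A=9, EF_B=4) = 9; EF_E = 9+7 = 16
ES_F = 4; EF_F = 4+4 = 8
ES_G = max(EF_C=22, EF_D=20, EF_E=16, EF_F=8) = 22; EF_G = 22+3 = 25
Expected project duration μ = 25 hours. Critical path: A → C → G.

Backward pass:
LF_G = 25; LS_G = 25−3 = 22
LF_F = LS_G = 22; LS_F = 22−4 = 18
LF_E = LS_G = 22; LS_E = 22−7 = 15
LF_D = LS_G = 22; LS_D = 22−11 = 11
LF_C = LS_G = 22; LS_C = 22−13 = 9
LF_B = min(LS_C=9, LS_D=11, LS_E=15, LS_F=18) = 9; LS_B = 9−4 = 5
LF_A = min(LS_C=9, LS_D=11, LS_E=15) = 9; LS_A = 9−9 = 0
Slack_B = LS_B − ES_B = 5 − 0 = 5

5 hours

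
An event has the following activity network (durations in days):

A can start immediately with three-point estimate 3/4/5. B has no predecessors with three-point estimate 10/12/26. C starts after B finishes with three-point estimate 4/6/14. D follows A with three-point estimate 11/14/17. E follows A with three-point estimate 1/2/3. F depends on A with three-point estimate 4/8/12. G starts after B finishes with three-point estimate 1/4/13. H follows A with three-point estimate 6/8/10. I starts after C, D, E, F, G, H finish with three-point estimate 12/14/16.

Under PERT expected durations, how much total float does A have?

te_A = (3 + 4·4 + 5)/6 = 24/6 = 4
te_B = (10 + 4·12 + 26)/6 = 84/6 = 14
te_C = (4 + 4·6 + 14)/6 = 42/6 = 7
te_D = (11 + 4·14 + 17)/6 = 84/6 = 14
te_E = (1 + 4·2 + 3)/6 = 12/6 = 2
te_F = (4 + 4·8 + 12)/6 = 48/6 = 8
te_G = (1 + 4·4 + 13)/6 = 30/6 = 5
te_H = (6 + 4·8 + 10)/6 = 48/6 = 8
te_I = (12 + 4·14 + 16)/6 = 84/6 = 14

Forward pass:
ES_A = 0; EF_A = 4
ES_B = 0; EF_B = 14
ES_C = 14; EF_C = 14+7 = 21
ES_D = 4; EF_D = 4+14 = 18
ES_E = 4; EF_E = 4+2 = 6
ES_F = 4; EF_F = 4+8 = 12
ES_G = 14; EF_G = 14+5 = 19
ES_H = 4; EF_H = 4+8 = 12
ES_I = max(EF_C=21, EF_D=18, EF_E=6, EF_F=12, EF_G=19, EF_H=12) = 21; EF_I = 21+14 = 35
Expected project duration μ = 35 days. Critical path: B → C → I.

Backward pass:
LF_I = 35; LS_I = 35−14 = 21
LF_H = LS_I = 21; LS_H = 21−8 = 13
LF_G = LS_I = 21; LS_G = 21−5 = 16
LF_F = LS_I = 21; LS_F = 21−8 = 13
LF_E = LS_I = 21; LS_E = 21−2 = 19
LF_D = LS_I = 21; LS_D = 21−14 = 7
LF_C = LS_I = 21; LS_C = 21−7 = 14
LF_B = min(LS_C=14, LS_G=16) = 14; LS_B = 14−14 = 0
LF_A = min(LS_D=7, LS_E=19, LS_F=13, LS_H=13) = 7; LS_A = 7−4 = 3
Slack_A = LS_A − ES_A = 3 − 0 = 3

3 days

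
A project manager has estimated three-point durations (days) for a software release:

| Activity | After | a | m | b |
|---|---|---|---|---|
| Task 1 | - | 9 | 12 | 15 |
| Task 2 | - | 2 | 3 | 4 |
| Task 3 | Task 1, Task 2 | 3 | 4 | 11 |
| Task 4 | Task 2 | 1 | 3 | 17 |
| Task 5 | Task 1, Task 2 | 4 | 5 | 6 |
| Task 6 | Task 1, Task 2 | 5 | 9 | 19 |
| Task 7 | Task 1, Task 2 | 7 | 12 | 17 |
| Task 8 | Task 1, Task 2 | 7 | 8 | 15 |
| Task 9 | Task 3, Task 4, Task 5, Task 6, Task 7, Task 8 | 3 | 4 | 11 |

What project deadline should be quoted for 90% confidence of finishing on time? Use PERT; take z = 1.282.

te_Task 1 = (9 + 4·12 + 15)/6 = 72/6 = 12; σ²_Task 1 = ((15−9)/6)² = 1.000
te_Task 2 = (2 + 4·3 + 4)/6 = 18/6 = 3; σ²_Task 2 = ((4−2)/6)² = 0.111
te_Task 3 = (3 + 4·4 + 11)/6 = 30/6 = 5; σ²_Task 3 = ((11−3)/6)² = 1.778
te_Task 4 = (1 + 4·3 + 17)/6 = 30/6 = 5; σ²_Task 4 = ((17−1)/6)² = 7.111
te_Task 5 = (4 + 4·5 + 6)/6 = 30/6 = 5; σ²_Task 5 = ((6−4)/6)² = 0.111
te_Task 6 = (5 + 4·9 + 19)/6 = 60/6 = 10; σ²_Task 6 = ((19−5)/6)² = 5.444
te_Task 7 = (7 + 4·12 + 17)/6 = 72/6 = 12; σ²_Task 7 = ((17−7)/6)² = 2.778
te_Task 8 = (7 + 4·8 + 15)/6 = 54/6 = 9; σ²_Task 8 = ((15−7)/6)² = 1.778
te_Task 9 = (3 + 4·4 + 11)/6 = 30/6 = 5; σ²_Task 9 = ((11−3)/6)² = 1.778

Forward pass:
ES_Task 1 = 0; EF_Task 1 = 12
ES_Task 2 = 0; EF_Task 2 = 3
ES_Task 3 = max(EF_Task 1=12, EF_Task 2=3) = 12; EF_Task 3 = 12+5 = 17
ES_Task 4 = 3; EF_Task 4 = 3+5 = 8
ES_Task 5 = max(EF_Task 1=12, EF_Task 2=3) = 12; EF_Task 5 = 12+5 = 17
ES_Task 6 = max(EF_Task 1=12, EF_Task 2=3) = 12; EF_Task 6 = 12+10 = 22
ES_Task 7 = max(EF_Task 1=12, EF_Task 2=3) = 12; EF_Task 7 = 12+12 = 24
ES_Task 8 = max(EF_Task 1=12, EF_Task 2=3) = 12; EF_Task 8 = 12+9 = 21
ES_Task 9 = max(EF_Task 3=17, EF_Task 4=8, EF_Task 5=17, EF_Task 6=22, EF_Task 7=24, EF_Task 8=21) = 24; EF_Task 9 = 24+5 = 29
Expected project duration μ = 29 days. Critical path: Task 1 → Task 7 → Task 9.

Variance along critical path = 1.000 + 2.778 + 1.778 = 5.556; σ = 2.357 days.
D = μ + z·σ = 29 + 1.282·2.357 = 32.0 days

32.0 days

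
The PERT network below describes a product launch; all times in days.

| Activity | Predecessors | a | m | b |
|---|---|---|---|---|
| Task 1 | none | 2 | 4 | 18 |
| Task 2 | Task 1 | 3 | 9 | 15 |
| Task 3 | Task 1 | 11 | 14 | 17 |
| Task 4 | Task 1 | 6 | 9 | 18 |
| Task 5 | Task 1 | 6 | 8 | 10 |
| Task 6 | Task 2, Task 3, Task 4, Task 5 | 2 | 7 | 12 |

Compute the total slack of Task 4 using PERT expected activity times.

4 days

te_Task 1 = (2 + 4·4 + 18)/6 = 36/6 = 6
te_Task 2 = (3 + 4·9 + 15)/6 = 54/6 = 9
te_Task 3 = (11 + 4·14 + 17)/6 = 84/6 = 14
te_Task 4 = (6 + 4·9 + 18)/6 = 60/6 = 10
te_Task 5 = (6 + 4·8 + 10)/6 = 48/6 = 8
te_Task 6 = (2 + 4·7 + 12)/6 = 42/6 = 7

Forward pass:
ES_Task 1 = 0; EF_Task 1 = 6
ES_Task 2 = 6; EF_Task 2 = 6+9 = 15
ES_Task 3 = 6; EF_Task 3 = 6+14 = 20
ES_Task 4 = 6; EF_Task 4 = 6+10 = 16
ES_Task 5 = 6; EF_Task 5 = 6+8 = 14
ES_Task 6 = max(EF_Task 2=15, EF_Task 3=20, EF_Task 4=16, EF_Task 5=14) = 20; EF_Task 6 = 20+7 = 27
Expected project duration μ = 27 days. Critical path: Task 1 → Task 3 → Task 6.

Backward pass:
LF_Task 6 = 27; LS_Task 6 = 27−7 = 20
LF_Task 5 = LS_Task 6 = 20; LS_Task 5 = 20−8 = 12
LF_Task 4 = LS_Task 6 = 20; LS_Task 4 = 20−10 = 10
LF_Task 3 = LS_Task 6 = 20; LS_Task 3 = 20−14 = 6
LF_Task 2 = LS_Task 6 = 20; LS_Task 2 = 20−9 = 11
LF_Task 1 = min(LS_Task 2=11, LS_Task 3=6, LS_Task 4=10, LS_Task 5=12) = 6; LS_Task 1 = 6−6 = 0
Slack_Task 4 = LS_Task 4 − ES_Task 4 = 10 − 6 = 4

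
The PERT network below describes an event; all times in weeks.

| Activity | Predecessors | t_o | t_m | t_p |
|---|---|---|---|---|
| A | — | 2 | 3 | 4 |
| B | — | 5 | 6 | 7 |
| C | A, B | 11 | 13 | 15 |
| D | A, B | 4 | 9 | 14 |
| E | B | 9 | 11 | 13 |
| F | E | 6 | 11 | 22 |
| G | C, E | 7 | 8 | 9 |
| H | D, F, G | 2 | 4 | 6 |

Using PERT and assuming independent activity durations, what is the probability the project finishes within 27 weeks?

te_A = (2 + 4·3 + 4)/6 = 18/6 = 3; σ²_A = ((4−2)/6)² = 0.111
te_B = (5 + 4·6 + 7)/6 = 36/6 = 6; σ²_B = ((7−5)/6)² = 0.111
te_C = (11 + 4·13 + 15)/6 = 78/6 = 13; σ²_C = ((15−11)/6)² = 0.444
te_D = (4 + 4·9 + 14)/6 = 54/6 = 9; σ²_D = ((14−4)/6)² = 2.778
te_E = (9 + 4·11 + 13)/6 = 66/6 = 11; σ²_E = ((13−9)/6)² = 0.444
te_F = (6 + 4·11 + 22)/6 = 72/6 = 12; σ²_F = ((22−6)/6)² = 7.111
te_G = (7 + 4·8 + 9)/6 = 48/6 = 8; σ²_G = ((9−7)/6)² = 0.111
te_H = (2 + 4·4 + 6)/6 = 24/6 = 4; σ²_H = ((6−2)/6)² = 0.444

Forward pass:
ES_A = 0; EF_A = 3
ES_B = 0; EF_B = 6
ES_C = max(EF_A=3, EF_B=6) = 6; EF_C = 6+13 = 19
ES_D = max(EF_A=3, EF_B=6) = 6; EF_D = 6+9 = 15
ES_E = 6; EF_E = 6+11 = 17
ES_F = 17; EF_F = 17+12 = 29
ES_G = max(EF_C=19, EF_E=17) = 19; EF_G = 19+8 = 27
ES_H = max(EF_D=15, EF_F=29, EF_G=27) = 29; EF_H = 29+4 = 33
Expected project duration μ = 33 weeks. Critical path: B → E → F → H.

Variance along critical path = 0.111 + 0.444 + 7.111 + 0.444 = 8.111; σ = √8.111 = 2.848 weeks.
Z = (27 − 33) / 2.848 = -2.107
P(T ≤ 27) = Φ(-2.107) ≈ 0.018

0.018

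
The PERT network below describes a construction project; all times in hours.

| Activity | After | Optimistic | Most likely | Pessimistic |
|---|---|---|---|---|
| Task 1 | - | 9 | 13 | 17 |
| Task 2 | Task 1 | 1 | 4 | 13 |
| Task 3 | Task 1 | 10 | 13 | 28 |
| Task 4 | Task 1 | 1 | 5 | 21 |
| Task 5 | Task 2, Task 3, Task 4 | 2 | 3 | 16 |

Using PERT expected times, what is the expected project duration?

33 hours

te_Task 1 = (9 + 4·13 + 17)/6 = 78/6 = 13
te_Task 2 = (1 + 4·4 + 13)/6 = 30/6 = 5
te_Task 3 = (10 + 4·13 + 28)/6 = 90/6 = 15
te_Task 4 = (1 + 4·5 + 21)/6 = 42/6 = 7
te_Task 5 = (2 + 4·3 + 16)/6 = 30/6 = 5

Forward pass:
ES_Task 1 = 0; EF_Task 1 = 13
ES_Task 2 = 13; EF_Task 2 = 13+5 = 18
ES_Task 3 = 13; EF_Task 3 = 13+15 = 28
ES_Task 4 = 13; EF_Task 4 = 13+7 = 20
ES_Task 5 = max(EF_Task 2=18, EF_Task 3=28, EF_Task 4=20) = 28; EF_Task 5 = 28+5 = 33
Expected project duration μ = 33 hours. Critical path: Task 1 → Task 3 → Task 5.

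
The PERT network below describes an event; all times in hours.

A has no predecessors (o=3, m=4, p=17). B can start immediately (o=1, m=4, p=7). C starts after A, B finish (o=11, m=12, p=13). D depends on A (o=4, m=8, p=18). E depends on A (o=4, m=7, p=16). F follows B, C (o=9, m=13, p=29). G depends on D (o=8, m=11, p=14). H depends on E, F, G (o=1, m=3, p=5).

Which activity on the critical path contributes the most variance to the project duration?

F

te_A = (3 + 4·4 + 17)/6 = 36/6 = 6; σ²_A = ((17−3)/6)² = 5.444
te_B = (1 + 4·4 + 7)/6 = 24/6 = 4; σ²_B = ((7−1)/6)² = 1.000
te_C = (11 + 4·12 + 13)/6 = 72/6 = 12; σ²_C = ((13−11)/6)² = 0.111
te_D = (4 + 4·8 + 18)/6 = 54/6 = 9; σ²_D = ((18−4)/6)² = 5.444
te_E = (4 + 4·7 + 16)/6 = 48/6 = 8; σ²_E = ((16−4)/6)² = 4.000
te_F = (9 + 4·13 + 29)/6 = 90/6 = 15; σ²_F = ((29−9)/6)² = 11.111
te_G = (8 + 4·11 + 14)/6 = 66/6 = 11; σ²_G = ((14−8)/6)² = 1.000
te_H = (1 + 4·3 + 5)/6 = 18/6 = 3; σ²_H = ((5−1)/6)² = 0.444

Forward pass:
ES_A = 0; EF_A = 6
ES_B = 0; EF_B = 4
ES_C = max(EF_A=6, EF_B=4) = 6; EF_C = 6+12 = 18
ES_D = 6; EF_D = 6+9 = 15
ES_E = 6; EF_E = 6+8 = 14
ES_F = max(EF_B=4, EF_C=18) = 18; EF_F = 18+15 = 33
ES_G = 15; EF_G = 15+11 = 26
ES_H = max(EF_E=14, EF_F=33, EF_G=26) = 33; EF_H = 33+3 = 36
Expected project duration μ = 36 hours. Critical path: A → C → F → H.

Variances on critical path: σ²_A=5.444, σ²_C=0.111, σ²_F=11.111, σ²_H=0.444.
Largest is σ²_F = 11.111.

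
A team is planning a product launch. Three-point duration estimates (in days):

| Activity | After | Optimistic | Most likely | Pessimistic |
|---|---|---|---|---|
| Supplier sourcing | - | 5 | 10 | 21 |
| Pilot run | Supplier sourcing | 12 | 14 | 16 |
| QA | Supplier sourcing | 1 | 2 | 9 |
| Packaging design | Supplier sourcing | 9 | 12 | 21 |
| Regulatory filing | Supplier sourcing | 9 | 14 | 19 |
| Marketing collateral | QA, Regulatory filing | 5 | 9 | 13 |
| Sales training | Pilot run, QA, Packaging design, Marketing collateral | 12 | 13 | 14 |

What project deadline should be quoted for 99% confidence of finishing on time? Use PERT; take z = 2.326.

te_Supplier sourcing = (5 + 4·10 + 21)/6 = 66/6 = 11; σ²_Supplier sourcing = ((21−5)/6)² = 7.111
te_Pilot run = (12 + 4·14 + 16)/6 = 84/6 = 14; σ²_Pilot run = ((16−12)/6)² = 0.444
te_QA = (1 + 4·2 + 9)/6 = 18/6 = 3; σ²_QA = ((9−1)/6)² = 1.778
te_Packaging design = (9 + 4·12 + 21)/6 = 78/6 = 13; σ²_Packaging design = ((21−9)/6)² = 4.000
te_Regulatory filing = (9 + 4·14 + 19)/6 = 84/6 = 14; σ²_Regulatory filing = ((19−9)/6)² = 2.778
te_Marketing collateral = (5 + 4·9 + 13)/6 = 54/6 = 9; σ²_Marketing collateral = ((13−5)/6)² = 1.778
te_Sales training = (12 + 4·13 + 14)/6 = 78/6 = 13; σ²_Sales training = ((14−12)/6)² = 0.111

Forward pass:
ES_Supplier sourcing = 0; EF_Supplier sourcing = 11
ES_Pilot run = 11; EF_Pilot run = 11+14 = 25
ES_QA = 11; EF_QA = 11+3 = 14
ES_Packaging design = 11; EF_Packaging design = 11+13 = 24
ES_Regulatory filing = 11; EF_Regulatory filing = 11+14 = 25
ES_Marketing collateral = max(EF_QA=14, EF_Regulatory filing=25) = 25; EF_Marketing collateral = 25+9 = 34
ES_Sales training = max(EF_Pilot run=25, EF_QA=14, EF_Packaging design=24, EF_Marketing collateral=34) = 34; EF_Sales training = 34+13 = 47
Expected project duration μ = 47 days. Critical path: Supplier sourcing → Regulatory filing → Marketing collateral → Sales training.

Variance along critical path = 7.111 + 2.778 + 1.778 + 0.111 = 11.778; σ = 3.432 days.
D = μ + z·σ = 47 + 2.326·3.432 = 55.0 days

55.0 days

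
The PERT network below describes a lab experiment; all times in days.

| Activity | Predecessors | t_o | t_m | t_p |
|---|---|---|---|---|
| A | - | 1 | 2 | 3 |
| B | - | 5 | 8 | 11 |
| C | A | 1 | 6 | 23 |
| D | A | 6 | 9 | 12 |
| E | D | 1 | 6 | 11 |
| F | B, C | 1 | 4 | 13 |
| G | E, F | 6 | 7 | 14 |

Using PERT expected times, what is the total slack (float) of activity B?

te_A = (1 + 4·2 + 3)/6 = 12/6 = 2
te_B = (5 + 4·8 + 11)/6 = 48/6 = 8
te_C = (1 + 4·6 + 23)/6 = 48/6 = 8
te_D = (6 + 4·9 + 12)/6 = 54/6 = 9
te_E = (1 + 4·6 + 11)/6 = 36/6 = 6
te_F = (1 + 4·4 + 13)/6 = 30/6 = 5
te_G = (6 + 4·7 + 14)/6 = 48/6 = 8

Forward pass:
ES_A = 0; EF_A = 2
ES_B = 0; EF_B = 8
ES_C = 2; EF_C = 2+8 = 10
ES_D = 2; EF_D = 2+9 = 11
ES_E = 11; EF_E = 11+6 = 17
ES_F = max(EF_B=8, EF_C=10) = 10; EF_F = 10+5 = 15
ES_G = max(EF_E=17, EF_F=15) = 17; EF_G = 17+8 = 25
Expected project duration μ = 25 days. Critical path: A → D → E → G.

Backward pass:
LF_G = 25; LS_G = 25−8 = 17
LF_F = LS_G = 17; LS_F = 17−5 = 12
LF_E = LS_G = 17; LS_E = 17−6 = 11
LF_D = LS_E = 11; LS_D = 11−9 = 2
LF_C = LS_F = 12; LS_C = 12−8 = 4
LF_B = LS_F = 12; LS_B = 12−8 = 4
LF_A = min(LS_C=4, LS_D=2) = 2; LS_A = 2−2 = 0
Slack_B = LS_B − ES_B = 4 − 0 = 4

4 days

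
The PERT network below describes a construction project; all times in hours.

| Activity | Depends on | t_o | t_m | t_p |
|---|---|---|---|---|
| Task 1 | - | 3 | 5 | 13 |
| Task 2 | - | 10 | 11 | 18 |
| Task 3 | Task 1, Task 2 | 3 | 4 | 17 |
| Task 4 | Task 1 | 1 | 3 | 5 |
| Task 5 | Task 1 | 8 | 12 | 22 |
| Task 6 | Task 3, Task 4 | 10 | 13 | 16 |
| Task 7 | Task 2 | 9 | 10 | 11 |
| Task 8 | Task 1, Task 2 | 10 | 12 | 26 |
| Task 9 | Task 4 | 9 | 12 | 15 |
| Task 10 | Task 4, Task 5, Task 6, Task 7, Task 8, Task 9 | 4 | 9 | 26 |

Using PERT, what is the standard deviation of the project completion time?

4.65 hours

te_Task 1 = (3 + 4·5 + 13)/6 = 36/6 = 6; σ²_Task 1 = ((13−3)/6)² = 2.778
te_Task 2 = (10 + 4·11 + 18)/6 = 72/6 = 12; σ²_Task 2 = ((18−10)/6)² = 1.778
te_Task 3 = (3 + 4·4 + 17)/6 = 36/6 = 6; σ²_Task 3 = ((17−3)/6)² = 5.444
te_Task 4 = (1 + 4·3 + 5)/6 = 18/6 = 3; σ²_Task 4 = ((5−1)/6)² = 0.444
te_Task 5 = (8 + 4·12 + 22)/6 = 78/6 = 13; σ²_Task 5 = ((22−8)/6)² = 5.444
te_Task 6 = (10 + 4·13 + 16)/6 = 78/6 = 13; σ²_Task 6 = ((16−10)/6)² = 1.000
te_Task 7 = (9 + 4·10 + 11)/6 = 60/6 = 10; σ²_Task 7 = ((11−9)/6)² = 0.111
te_Task 8 = (10 + 4·12 + 26)/6 = 84/6 = 14; σ²_Task 8 = ((26−10)/6)² = 7.111
te_Task 9 = (9 + 4·12 + 15)/6 = 72/6 = 12; σ²_Task 9 = ((15−9)/6)² = 1.000
te_Task 10 = (4 + 4·9 + 26)/6 = 66/6 = 11; σ²_Task 10 = ((26−4)/6)² = 13.444

Forward pass:
ES_Task 1 = 0; EF_Task 1 = 6
ES_Task 2 = 0; EF_Task 2 = 12
ES_Task 3 = max(EF_Task 1=6, EF_Task 2=12) = 12; EF_Task 3 = 12+6 = 18
ES_Task 4 = 6; EF_Task 4 = 6+3 = 9
ES_Task 5 = 6; EF_Task 5 = 6+13 = 19
ES_Task 6 = max(EF_Task 3=18, EF_Task 4=9) = 18; EF_Task 6 = 18+13 = 31
ES_Task 7 = 12; EF_Task 7 = 12+10 = 22
ES_Task 8 = max(EF_Task 1=6, EF_Task 2=12) = 12; EF_Task 8 = 12+14 = 26
ES_Task 9 = 9; EF_Task 9 = 9+12 = 21
ES_Task 10 = max(EF_Task 4=9, EF_Task 5=19, EF_Task 6=31, EF_Task 7=22, EF_Task 8=26, EF_Task 9=21) = 31; EF_Task 10 = 31+11 = 42
Expected project duration μ = 42 hours. Critical path: Task 2 → Task 3 → Task 6 → Task 10.

Variance along critical path = 1.778 + 5.444 + 1.000 + 13.444 = 21.667
σ = √21.667 = 4.655 hours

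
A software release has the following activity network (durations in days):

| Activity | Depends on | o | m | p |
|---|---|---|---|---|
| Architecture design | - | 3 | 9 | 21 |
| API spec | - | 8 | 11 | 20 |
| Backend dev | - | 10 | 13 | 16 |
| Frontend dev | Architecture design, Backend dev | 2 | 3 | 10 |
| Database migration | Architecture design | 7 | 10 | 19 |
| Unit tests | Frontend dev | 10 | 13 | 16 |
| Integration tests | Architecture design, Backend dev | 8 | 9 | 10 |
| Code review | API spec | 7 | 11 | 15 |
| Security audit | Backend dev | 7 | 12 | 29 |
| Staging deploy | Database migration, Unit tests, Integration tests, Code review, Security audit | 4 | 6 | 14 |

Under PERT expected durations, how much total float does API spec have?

te_Architecture design = (3 + 4·9 + 21)/6 = 60/6 = 10
te_API spec = (8 + 4·11 + 20)/6 = 72/6 = 12
te_Backend dev = (10 + 4·13 + 16)/6 = 78/6 = 13
te_Frontend dev = (2 + 4·3 + 10)/6 = 24/6 = 4
te_Database migration = (7 + 4·10 + 19)/6 = 66/6 = 11
te_Unit tests = (10 + 4·13 + 16)/6 = 78/6 = 13
te_Integration tests = (8 + 4·9 + 10)/6 = 54/6 = 9
te_Code review = (7 + 4·11 + 15)/6 = 66/6 = 11
te_Security audit = (7 + 4·12 + 29)/6 = 84/6 = 14
te_Staging deploy = (4 + 4·6 + 14)/6 = 42/6 = 7

Forward pass:
ES_Architecture design = 0; EF_Architecture design = 10
ES_API spec = 0; EF_API spec = 12
ES_Backend dev = 0; EF_Backend dev = 13
ES_Frontend dev = max(EF_Architecture design=10, EF_Backend dev=13) = 13; EF_Frontend dev = 13+4 = 17
ES_Database migration = 10; EF_Database migration = 10+11 = 21
ES_Unit tests = 17; EF_Unit tests = 17+13 = 30
ES_Integration tests = max(EF_Architecture design=10, EF_Backend dev=13) = 13; EF_Integration tests = 13+9 = 22
ES_Code review = 12; EF_Code review = 12+11 = 23
ES_Security audit = 13; EF_Security audit = 13+14 = 27
ES_Staging deploy = max(EF_Database migration=21, EF_Unit tests=30, EF_Integration tests=22, EF_Code review=23, EF_Security audit=27) = 30; EF_Staging deploy = 30+7 = 37
Expected project duration μ = 37 days. Critical path: Backend dev → Frontend dev → Unit tests → Staging deploy.

Backward pass:
LF_Staging deploy = 37; LS_Staging deploy = 37−7 = 30
LF_Security audit = LS_Staging deploy = 30; LS_Security audit = 30−14 = 16
LF_Code review = LS_Staging deploy = 30; LS_Code review = 30−11 = 19
LF_Integration tests = LS_Staging deploy = 30; LS_Integration tests = 30−9 = 21
LF_Unit tests = LS_Staging deploy = 30; LS_Unit tests = 30−13 = 17
LF_Database migration = LS_Staging deploy = 30; LS_Database migration = 30−11 = 19
LF_Frontend dev = LS_Unit tests = 17; LS_Frontend dev = 17−4 = 13
LF_Backend dev = min(LS_Frontend dev=13, LS_Integration tests=21, LS_Security audit=16) = 13; LS_Backend dev = 13−13 = 0
LF_API spec = LS_Code review = 19; LS_API spec = 19−12 = 7
LF_Architecture design = min(LS_Frontend dev=13, LS_Database migration=19, LS_Integration tests=21) = 13; LS_Architecture design = 13−10 = 3
Slack_API spec = LS_API spec − ES_API spec = 7 − 0 = 7

7 days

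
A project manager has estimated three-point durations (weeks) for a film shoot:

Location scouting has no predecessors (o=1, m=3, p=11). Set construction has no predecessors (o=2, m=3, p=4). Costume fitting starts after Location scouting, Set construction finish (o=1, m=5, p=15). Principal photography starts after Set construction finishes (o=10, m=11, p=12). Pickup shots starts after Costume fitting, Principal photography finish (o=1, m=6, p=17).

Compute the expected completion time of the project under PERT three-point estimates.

te_Location scouting = (1 + 4·3 + 11)/6 = 24/6 = 4
te_Set construction = (2 + 4·3 + 4)/6 = 18/6 = 3
te_Costume fitting = (1 + 4·5 + 15)/6 = 36/6 = 6
te_Principal photography = (10 + 4·11 + 12)/6 = 66/6 = 11
te_Pickup shots = (1 + 4·6 + 17)/6 = 42/6 = 7

Forward pass:
ES_Location scouting = 0; EF_Location scouting = 4
ES_Set construction = 0; EF_Set construction = 3
ES_Costume fitting = max(EF_Location scouting=4, EF_Set construction=3) = 4; EF_Costume fitting = 4+6 = 10
ES_Principal photography = 3; EF_Principal photography = 3+11 = 14
ES_Pickup shots = max(EF_Costume fitting=10, EF_Principal photography=14) = 14; EF_Pickup shots = 14+7 = 21
Expected project duration μ = 21 weeks. Critical path: Set construction → Principal photography → Pickup shots.

21 weeks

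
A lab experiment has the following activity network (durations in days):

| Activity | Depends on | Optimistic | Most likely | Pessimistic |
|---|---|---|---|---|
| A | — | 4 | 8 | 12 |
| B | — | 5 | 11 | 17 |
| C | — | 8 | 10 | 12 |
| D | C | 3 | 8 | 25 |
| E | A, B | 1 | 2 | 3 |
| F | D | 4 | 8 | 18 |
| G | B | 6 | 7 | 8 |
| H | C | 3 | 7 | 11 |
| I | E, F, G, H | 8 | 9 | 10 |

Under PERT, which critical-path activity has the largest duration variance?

D

te_A = (4 + 4·8 + 12)/6 = 48/6 = 8; σ²_A = ((12−4)/6)² = 1.778
te_B = (5 + 4·11 + 17)/6 = 66/6 = 11; σ²_B = ((17−5)/6)² = 4.000
te_C = (8 + 4·10 + 12)/6 = 60/6 = 10; σ²_C = ((12−8)/6)² = 0.444
te_D = (3 + 4·8 + 25)/6 = 60/6 = 10; σ²_D = ((25−3)/6)² = 13.444
te_E = (1 + 4·2 + 3)/6 = 12/6 = 2; σ²_E = ((3−1)/6)² = 0.111
te_F = (4 + 4·8 + 18)/6 = 54/6 = 9; σ²_F = ((18−4)/6)² = 5.444
te_G = (6 + 4·7 + 8)/6 = 42/6 = 7; σ²_G = ((8−6)/6)² = 0.111
te_H = (3 + 4·7 + 11)/6 = 42/6 = 7; σ²_H = ((11−3)/6)² = 1.778
te_I = (8 + 4·9 + 10)/6 = 54/6 = 9; σ²_I = ((10−8)/6)² = 0.111

Forward pass:
ES_A = 0; EF_A = 8
ES_B = 0; EF_B = 11
ES_C = 0; EF_C = 10
ES_D = 10; EF_D = 10+10 = 20
ES_E = max(EF_A=8, EF_B=11) = 11; EF_E = 11+2 = 13
ES_F = 20; EF_F = 20+9 = 29
ES_G = 11; EF_G = 11+7 = 18
ES_H = 10; EF_H = 10+7 = 17
ES_I = max(EF_E=13, EF_F=29, EF_G=18, EF_H=17) = 29; EF_I = 29+9 = 38
Expected project duration μ = 38 days. Critical path: C → D → F → I.

Variances on critical path: σ²_C=0.444, σ²_D=13.444, σ²_F=5.444, σ²_I=0.111.
Largest is σ²_D = 13.444.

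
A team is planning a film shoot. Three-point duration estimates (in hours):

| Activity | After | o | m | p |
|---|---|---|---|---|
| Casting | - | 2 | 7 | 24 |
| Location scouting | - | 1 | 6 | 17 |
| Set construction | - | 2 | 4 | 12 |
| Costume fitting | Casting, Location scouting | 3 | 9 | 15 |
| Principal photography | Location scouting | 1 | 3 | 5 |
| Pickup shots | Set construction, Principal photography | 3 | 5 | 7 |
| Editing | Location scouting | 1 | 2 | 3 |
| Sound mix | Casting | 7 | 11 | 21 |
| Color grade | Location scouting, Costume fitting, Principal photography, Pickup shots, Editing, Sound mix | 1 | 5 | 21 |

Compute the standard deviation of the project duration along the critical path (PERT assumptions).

te_Casting = (2 + 4·7 + 24)/6 = 54/6 = 9; σ²_Casting = ((24−2)/6)² = 13.444
te_Location scouting = (1 + 4·6 + 17)/6 = 42/6 = 7; σ²_Location scouting = ((17−1)/6)² = 7.111
te_Set construction = (2 + 4·4 + 12)/6 = 30/6 = 5; σ²_Set construction = ((12−2)/6)² = 2.778
te_Costume fitting = (3 + 4·9 + 15)/6 = 54/6 = 9; σ²_Costume fitting = ((15−3)/6)² = 4.000
te_Principal photography = (1 + 4·3 + 5)/6 = 18/6 = 3; σ²_Principal photography = ((5−1)/6)² = 0.444
te_Pickup shots = (3 + 4·5 + 7)/6 = 30/6 = 5; σ²_Pickup shots = ((7−3)/6)² = 0.444
te_Editing = (1 + 4·2 + 3)/6 = 12/6 = 2; σ²_Editing = ((3−1)/6)² = 0.111
te_Sound mix = (7 + 4·11 + 21)/6 = 72/6 = 12; σ²_Sound mix = ((21−7)/6)² = 5.444
te_Color grade = (1 + 4·5 + 21)/6 = 42/6 = 7; σ²_Color grade = ((21−1)/6)² = 11.111

Forward pass:
ES_Casting = 0; EF_Casting = 9
ES_Location scouting = 0; EF_Location scouting = 7
ES_Set construction = 0; EF_Set construction = 5
ES_Costume fitting = max(EF_Casting=9, EF_Location scouting=7) = 9; EF_Costume fitting = 9+9 = 18
ES_Principal photography = 7; EF_Principal photography = 7+3 = 10
ES_Pickup shots = max(EF_Set construction=5, EF_Principal photography=10) = 10; EF_Pickup shots = 10+5 = 15
ES_Editing = 7; EF_Editing = 7+2 = 9
ES_Sound mix = 9; EF_Sound mix = 9+12 = 21
ES_Color grade = max(EF_Location scouting=7, EF_Costume fitting=18, EF_Principal photography=10, EF_Pickup shots=15, EF_Editing=9, EF_Sound mix=21) = 21; EF_Color grade = 21+7 = 28
Expected project duration μ = 28 hours. Critical path: Casting → Sound mix → Color grade.

Variance along critical path = 13.444 + 5.444 + 11.111 = 30.000
σ = √30.000 = 5.477 hours

5.48 hours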